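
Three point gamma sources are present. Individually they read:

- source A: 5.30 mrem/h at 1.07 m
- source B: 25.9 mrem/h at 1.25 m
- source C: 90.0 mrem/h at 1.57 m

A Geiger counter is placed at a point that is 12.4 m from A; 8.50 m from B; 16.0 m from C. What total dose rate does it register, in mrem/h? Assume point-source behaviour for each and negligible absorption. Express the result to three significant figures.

Each source contributes Iᵢ·(dᵢ/rᵢ)²; contributions add.
A: 5.30 × (1.07/12.4)² = 0.03946 mrem/h
B: 25.9 × (1.25/8.50)² = 0.5601 mrem/h
C: 90.0 × (1.57/16.0)² = 0.8666 mrem/h
Total = 0.03946 + 0.5601 + 0.8666 = 1.466 mrem/h.

1.47 mrem/h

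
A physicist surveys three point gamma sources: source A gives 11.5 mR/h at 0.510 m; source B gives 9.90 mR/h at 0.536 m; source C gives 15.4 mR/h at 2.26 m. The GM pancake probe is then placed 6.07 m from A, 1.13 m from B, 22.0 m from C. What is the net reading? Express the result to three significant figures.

2.47 mR/h

Each source contributes Iᵢ·(dᵢ/rᵢ)²; contributions add.
A: 11.5 × (0.510/6.07)² = 0.08118 mR/h
B: 9.90 × (0.536/1.13)² = 2.227 mR/h
C: 15.4 × (2.26/22.0)² = 0.1625 mR/h
Total = 0.08118 + 2.227 + 0.1625 = 2.471 mR/h.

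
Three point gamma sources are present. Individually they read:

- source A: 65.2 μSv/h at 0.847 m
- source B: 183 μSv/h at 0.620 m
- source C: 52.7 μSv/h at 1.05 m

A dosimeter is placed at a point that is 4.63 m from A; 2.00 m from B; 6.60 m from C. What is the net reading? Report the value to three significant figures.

21.1 μSv/h

By superposition, sum each source's inverse-square contribution:
A: 65.2 × (0.847/4.63)² = 2.182 μSv/h
B: 183 × (0.620/2.00)² = 17.59 μSv/h
C: 52.7 × (1.05/6.60)² = 1.334 μSv/h
Total = 2.182 + 17.59 + 1.334 = 21.11 μSv/h.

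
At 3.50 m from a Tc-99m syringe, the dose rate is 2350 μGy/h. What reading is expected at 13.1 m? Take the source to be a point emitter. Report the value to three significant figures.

168 μGy/h

Using I₁d₁² = I₂d₂², the rate at 13.1 m is
(3.50/13.1)² = 0.07138, so 2350 × 0.07138 = 167.7 μGy/h.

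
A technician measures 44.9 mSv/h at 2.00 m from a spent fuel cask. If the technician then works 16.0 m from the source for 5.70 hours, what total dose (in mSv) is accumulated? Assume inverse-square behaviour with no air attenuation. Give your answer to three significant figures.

Using I₁d₁² = I₂d₂², rate at 16.0 m:
44.9 × (2.00/16.0)² = 44.9 × 0.01562 = 0.7013 mSv/h.
Dose = rate × time = 0.7013 mSv/h × 5.700 h = 3.997 mSv.

4.00 mSv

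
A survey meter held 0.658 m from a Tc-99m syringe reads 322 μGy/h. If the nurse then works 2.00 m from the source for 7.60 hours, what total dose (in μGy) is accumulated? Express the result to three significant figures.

Applying the 1/r² law, rate at 2.00 m:
322 × (0.658/2.00)² = 322 × 0.1082 = 34.84 μGy/h.
Dose = rate × time = 34.84 μGy/h × 7.600 h = 264.8 μGy.

265 μGy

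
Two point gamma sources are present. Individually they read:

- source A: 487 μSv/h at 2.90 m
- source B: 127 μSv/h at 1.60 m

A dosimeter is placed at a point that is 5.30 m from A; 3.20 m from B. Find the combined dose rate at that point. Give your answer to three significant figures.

By superposition, sum each source's inverse-square contribution:
A: 487 × (2.90/5.30)² = 145.8 μSv/h
B: 127 × (1.60/3.20)² = 31.75 μSv/h
Total = 145.8 + 31.75 = 177.6 μSv/h.

178 μSv/h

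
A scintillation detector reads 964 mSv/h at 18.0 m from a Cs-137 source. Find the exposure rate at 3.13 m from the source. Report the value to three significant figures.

Since intensity falls as 1/r², the rate at 3.13 m is
(18.0/3.13)² = 33.07, so 964 × 33.07 = 31880 mSv/h.

31900 mSv/h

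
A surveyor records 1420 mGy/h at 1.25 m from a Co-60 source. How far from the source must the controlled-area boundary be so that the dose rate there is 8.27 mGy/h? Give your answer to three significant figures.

16.4 m

Applying the 1/r² law, d₂ = d₁·√(I₁/I₂).
I₁/I₂ = 1420/8.27 = 171.7, so d₂ = 1.25 × √171.7 = 16.38 m.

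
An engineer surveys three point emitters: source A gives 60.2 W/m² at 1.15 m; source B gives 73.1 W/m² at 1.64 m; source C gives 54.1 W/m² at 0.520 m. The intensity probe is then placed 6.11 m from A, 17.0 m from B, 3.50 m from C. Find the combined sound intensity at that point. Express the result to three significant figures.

4.01 W/m²

By superposition, sum each source's inverse-square contribution:
A: 60.2 × (1.15/6.11)² = 2.133 W/m²
B: 73.1 × (1.64/17.0)² = 0.6803 W/m²
C: 54.1 × (0.520/3.50)² = 1.194 W/m²
Total = 2.133 + 0.6803 + 1.194 = 4.007 W/m².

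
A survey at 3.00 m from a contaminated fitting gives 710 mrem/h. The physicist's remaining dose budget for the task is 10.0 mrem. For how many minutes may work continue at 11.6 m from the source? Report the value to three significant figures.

Since intensity falls as 1/r², rate at 11.6 m:
710 × (3.00/11.6)² = 710 × 0.06688 = 47.48 mrem/h.
Stay time = 10.0 mrem ÷ 47.48 mrem/h = 0.2106 h = 12.64 min.

12.6 min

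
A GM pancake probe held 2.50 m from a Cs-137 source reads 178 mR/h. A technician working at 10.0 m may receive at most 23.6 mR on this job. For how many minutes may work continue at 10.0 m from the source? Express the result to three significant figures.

127 min

Intensity scales as (d₁/d₂)², so rate at 10.0 m:
(2.50/10.0)² = 0.06250, so 178 × 0.06250 = 11.12 mR/h.
Stay time = 23.6 mR ÷ 11.12 mR/h = 2.122 h = 127.3 min.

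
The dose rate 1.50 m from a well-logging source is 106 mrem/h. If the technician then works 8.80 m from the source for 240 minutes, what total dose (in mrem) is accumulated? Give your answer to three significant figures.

12.3 mrem

Using I₁d₁² = I₂d₂², rate at 8.80 m:
106 × (1.50/8.80)² = 106 × 0.02905 = 3.079 mrem/h.
Dose = rate × time = 3.079 mrem/h × 4.000 h = 12.32 mrem.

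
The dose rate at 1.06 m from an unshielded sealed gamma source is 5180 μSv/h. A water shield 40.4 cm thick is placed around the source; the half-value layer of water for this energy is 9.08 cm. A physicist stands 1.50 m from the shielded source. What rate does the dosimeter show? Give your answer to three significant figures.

Distance alone: 5180 × (1.06/1.50)² = 5180 × 0.4994 = 2587 μSv/h.
Shield: 40.4/9.08 = 4.449 half-value layers → attenuation 2^(−4.449) = 0.04578.
Combined: 2587 × 0.04578 = 118.4 μSv/h.

118 μSv/h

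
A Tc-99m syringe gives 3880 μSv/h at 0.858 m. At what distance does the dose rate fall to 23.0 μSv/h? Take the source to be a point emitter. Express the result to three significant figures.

11.1 m

Using I₁d₁² = I₂d₂², d₂ = d₁·√(I₁/I₂).
I₁/I₂ = 3880/23.0 = 168.7, so d₂ = 0.858 × √168.7 = 11.14 m.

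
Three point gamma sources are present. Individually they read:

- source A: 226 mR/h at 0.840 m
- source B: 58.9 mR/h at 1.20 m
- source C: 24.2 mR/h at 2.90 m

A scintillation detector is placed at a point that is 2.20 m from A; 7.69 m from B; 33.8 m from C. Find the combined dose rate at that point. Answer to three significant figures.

By superposition, sum each source's inverse-square contribution:
A: 226 × (0.840/2.20)² = 32.95 mR/h
B: 58.9 × (1.20/7.69)² = 1.434 mR/h
C: 24.2 × (2.90/33.8)² = 0.1781 mR/h
Total = 32.95 + 1.434 + 0.1781 = 34.56 mR/h.

34.6 mR/h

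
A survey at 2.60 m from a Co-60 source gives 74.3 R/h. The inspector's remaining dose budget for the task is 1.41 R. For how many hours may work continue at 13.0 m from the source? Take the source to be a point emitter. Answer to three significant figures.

0.474 h

Since intensity falls as 1/r², rate at 13.0 m:
(2.60/13.0)² = 0.04000, so 74.3 × 0.04000 = 2.972 R/h.
Stay time = 1.41 R ÷ 2.972 R/h = 0.4744 h.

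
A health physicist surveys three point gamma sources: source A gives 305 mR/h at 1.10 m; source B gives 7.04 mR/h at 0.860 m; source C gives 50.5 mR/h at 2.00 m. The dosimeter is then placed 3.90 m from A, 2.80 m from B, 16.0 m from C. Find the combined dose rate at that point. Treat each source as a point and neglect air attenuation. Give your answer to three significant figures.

25.7 mR/h

Each source contributes Iᵢ·(dᵢ/rᵢ)²; contributions add.
A: 305 × (1.10/3.90)² = 24.26 mR/h
B: 7.04 × (0.860/2.80)² = 0.6641 mR/h
C: 50.5 × (2.00/16.0)² = 0.7891 mR/h
Total = 24.26 + 0.6641 + 0.7891 = 25.71 mR/h.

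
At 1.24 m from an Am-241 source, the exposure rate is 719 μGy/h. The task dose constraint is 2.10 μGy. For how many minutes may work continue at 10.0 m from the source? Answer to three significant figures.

By the inverse-square law, rate at 10.0 m:
(1.24/10.0)² = 0.01538, so 719 × 0.01538 = 11.06 μGy/h.
Stay time = 2.10 μGy ÷ 11.06 μGy/h = 0.1899 h = 11.39 min.

11.4 min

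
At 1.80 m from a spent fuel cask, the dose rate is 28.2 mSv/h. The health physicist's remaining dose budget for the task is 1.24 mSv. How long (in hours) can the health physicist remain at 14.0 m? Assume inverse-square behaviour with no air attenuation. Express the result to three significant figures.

2.66 h

Since intensity falls as 1/r², rate at 14.0 m:
(1.80/14.0)² = 0.01653, so 28.2 × 0.01653 = 0.4661 mSv/h.
Stay time = 1.24 mSv ÷ 0.4661 mSv/h = 2.660 h.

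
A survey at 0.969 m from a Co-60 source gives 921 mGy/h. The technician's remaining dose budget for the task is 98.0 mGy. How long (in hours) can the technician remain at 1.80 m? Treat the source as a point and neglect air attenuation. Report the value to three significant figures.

Since intensity falls as 1/r², rate at 1.80 m:
921 × (0.969/1.80)² = 921 × 0.2898 = 266.9 mGy/h.
Stay time = 98.0 mGy ÷ 266.9 mGy/h = 0.3672 h.

0.367 h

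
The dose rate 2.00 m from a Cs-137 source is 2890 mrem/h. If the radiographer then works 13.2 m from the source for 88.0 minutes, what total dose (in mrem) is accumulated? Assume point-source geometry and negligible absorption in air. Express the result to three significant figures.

Intensity scales as (d₁/d₂)², so rate at 13.2 m:
(2.00/13.2)² = 0.02296, so 2890 × 0.02296 = 66.35 mrem/h.
Dose = rate × time = 66.35 mrem/h × 1.467 h = 97.34 mrem.

97.3 mrem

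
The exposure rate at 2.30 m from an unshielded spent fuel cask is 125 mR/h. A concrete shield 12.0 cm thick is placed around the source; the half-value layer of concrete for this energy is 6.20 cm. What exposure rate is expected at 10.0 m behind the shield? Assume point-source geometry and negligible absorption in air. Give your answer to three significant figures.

Distance alone: (2.30/10.0)² = 0.05290, so 125 × 0.05290 = 6.613 mR/h.
Shield: 12.0/6.20 = 1.935 half-value layers → attenuation 2^(−1.935) = 0.2615.
Combined: 6.613 × 0.2615 = 1.729 mR/h.

1.73 mR/h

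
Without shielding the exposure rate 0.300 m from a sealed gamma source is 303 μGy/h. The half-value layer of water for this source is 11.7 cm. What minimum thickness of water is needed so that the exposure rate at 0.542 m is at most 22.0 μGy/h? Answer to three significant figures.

At 0.542 m, distance alone gives (0.300/0.542)² = 0.3064, so 303 × 0.3064 = 92.84 μGy/h.
Further attenuation needed: 92.84/22.0 = 4.220.
n = log₂(4.220) = 2.077 half-value layers.
Thickness = 2.077 × 11.7 cm = 24.30 cm.

24.3 cm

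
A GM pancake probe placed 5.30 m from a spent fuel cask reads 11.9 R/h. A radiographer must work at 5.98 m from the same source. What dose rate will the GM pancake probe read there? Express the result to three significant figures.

9.35 R/h

Since intensity falls as 1/r², scaling from 5.30 m to 5.98 m:
(5.30/5.98)² = 0.7855, so 11.9 × 0.7855 = 9.347 R/h.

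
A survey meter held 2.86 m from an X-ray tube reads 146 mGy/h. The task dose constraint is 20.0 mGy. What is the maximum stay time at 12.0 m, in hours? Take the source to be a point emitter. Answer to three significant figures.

2.41 h

Since intensity falls as 1/r², rate at 12.0 m:
(2.86/12.0)² = 0.05680, so 146 × 0.05680 = 8.293 mGy/h.
Stay time = 20.0 mGy ÷ 8.293 mGy/h = 2.412 h.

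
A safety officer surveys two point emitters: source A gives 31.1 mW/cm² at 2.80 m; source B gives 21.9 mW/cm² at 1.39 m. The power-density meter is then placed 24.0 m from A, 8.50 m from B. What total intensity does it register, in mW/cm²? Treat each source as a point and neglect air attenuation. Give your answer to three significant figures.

By superposition, sum each source's inverse-square contribution:
A: 31.1 × (2.80/24.0)² = 0.4233 mW/cm²
B: 21.9 × (1.39/8.50)² = 0.5856 mW/cm²
Total = 0.4233 + 0.5856 = 1.009 mW/cm².

1.01 mW/cm²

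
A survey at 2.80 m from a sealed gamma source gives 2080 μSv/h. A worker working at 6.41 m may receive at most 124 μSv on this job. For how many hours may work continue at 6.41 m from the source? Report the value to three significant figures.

0.312 h

By the inverse-square law, rate at 6.41 m:
(2.80/6.41)² = 0.1908, so 2080 × 0.1908 = 396.9 μSv/h.
Stay time = 124 μSv ÷ 396.9 μSv/h = 0.3124 h.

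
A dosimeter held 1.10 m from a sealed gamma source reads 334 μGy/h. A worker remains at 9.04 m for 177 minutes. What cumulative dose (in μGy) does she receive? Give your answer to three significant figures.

Applying the 1/r² law, rate at 9.04 m:
334 × (1.10/9.04)² = 334 × 0.01481 = 4.947 μGy/h.
Dose = rate × time = 4.947 μGy/h × 2.950 h = 14.59 μGy.

14.6 μGy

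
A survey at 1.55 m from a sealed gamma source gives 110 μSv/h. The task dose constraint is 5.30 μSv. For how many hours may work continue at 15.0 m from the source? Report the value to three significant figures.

Intensity scales as (d₁/d₂)², so rate at 15.0 m:
(1.55/15.0)² = 0.01068, so 110 × 0.01068 = 1.175 μSv/h.
Stay time = 5.30 μSv ÷ 1.175 μSv/h = 4.511 h.

4.51 h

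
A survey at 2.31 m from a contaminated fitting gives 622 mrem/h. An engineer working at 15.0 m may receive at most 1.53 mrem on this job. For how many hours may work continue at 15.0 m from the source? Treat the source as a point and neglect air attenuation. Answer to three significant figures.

0.104 h

Intensity scales as (d₁/d₂)², so rate at 15.0 m:
622 × (2.31/15.0)² = 622 × 0.02372 = 14.75 mrem/h.
Stay time = 1.53 mrem ÷ 14.75 mrem/h = 0.1037 h.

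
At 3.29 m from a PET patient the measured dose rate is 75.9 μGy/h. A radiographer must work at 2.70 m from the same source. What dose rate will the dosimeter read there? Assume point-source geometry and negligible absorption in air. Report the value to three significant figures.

113 μGy/h

By the inverse-square law, scaling from 3.29 m to 2.70 m:
(3.29/2.70)² = 1.485, so 75.9 × 1.485 = 112.7 μGy/h.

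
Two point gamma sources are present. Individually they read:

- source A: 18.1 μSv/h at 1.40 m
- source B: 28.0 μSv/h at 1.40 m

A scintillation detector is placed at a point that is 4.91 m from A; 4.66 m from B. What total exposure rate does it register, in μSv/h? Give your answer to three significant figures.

4.00 μSv/h

By superposition, sum each source's inverse-square contribution:
A: 18.1 × (1.40/4.91)² = 1.472 μSv/h
B: 28.0 × (1.40/4.66)² = 2.527 μSv/h
Total = 1.472 + 2.527 = 3.999 μSv/h.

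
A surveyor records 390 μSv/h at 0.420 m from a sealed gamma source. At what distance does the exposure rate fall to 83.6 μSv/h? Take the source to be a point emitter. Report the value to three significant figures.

Using I₁d₁² = I₂d₂², d₂ = d₁·√(I₁/I₂).
I₁/I₂ = 390/83.6 = 4.665, so d₂ = 0.420 × √4.665 = 0.9071 m.

0.907 m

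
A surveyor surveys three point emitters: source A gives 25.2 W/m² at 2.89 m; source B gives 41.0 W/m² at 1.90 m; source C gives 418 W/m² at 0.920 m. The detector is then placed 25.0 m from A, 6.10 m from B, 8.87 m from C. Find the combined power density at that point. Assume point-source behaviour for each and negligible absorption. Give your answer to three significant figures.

By superposition, sum each source's inverse-square contribution:
A: 25.2 × (2.89/25.0)² = 0.3368 W/m²
B: 41.0 × (1.90/6.10)² = 3.978 W/m²
C: 418 × (0.920/8.87)² = 4.497 W/m²
Total = 0.3368 + 3.978 + 4.497 = 8.812 W/m².

8.81 W/m²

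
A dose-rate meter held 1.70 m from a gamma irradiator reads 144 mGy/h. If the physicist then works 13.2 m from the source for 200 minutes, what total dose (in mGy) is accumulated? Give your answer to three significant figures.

7.96 mGy

Intensity scales as (d₁/d₂)², so rate at 13.2 m:
144 × (1.70/13.2)² = 144 × 0.01659 = 2.389 mGy/h.
Dose = rate × time = 2.389 mGy/h × 3.333 h = 7.963 mGy.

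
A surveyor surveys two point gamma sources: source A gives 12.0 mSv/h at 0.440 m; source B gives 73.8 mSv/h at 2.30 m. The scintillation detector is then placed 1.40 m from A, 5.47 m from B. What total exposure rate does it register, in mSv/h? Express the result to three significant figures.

14.2 mSv/h

Each source contributes Iᵢ·(dᵢ/rᵢ)²; contributions add.
A: 12.0 × (0.440/1.40)² = 1.185 mSv/h
B: 73.8 × (2.30/5.47)² = 13.05 mSv/h
Total = 1.185 + 13.05 = 14.24 mSv/h.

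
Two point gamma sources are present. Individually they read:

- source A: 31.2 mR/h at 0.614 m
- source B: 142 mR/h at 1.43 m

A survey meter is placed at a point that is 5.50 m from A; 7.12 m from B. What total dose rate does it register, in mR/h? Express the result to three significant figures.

6.12 mR/h

Each source contributes Iᵢ·(dᵢ/rᵢ)²; contributions add.
A: 31.2 × (0.614/5.50)² = 0.3888 mR/h
B: 142 × (1.43/7.12)² = 5.728 mR/h
Total = 0.3888 + 5.728 = 6.117 mR/h.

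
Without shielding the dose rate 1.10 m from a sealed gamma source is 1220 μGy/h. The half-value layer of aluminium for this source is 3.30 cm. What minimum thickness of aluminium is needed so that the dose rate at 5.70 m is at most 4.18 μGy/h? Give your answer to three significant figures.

11.4 cm

At 5.70 m, distance alone gives 1220 × (1.10/5.70)² = 1220 × 0.03724 = 45.43 μGy/h.
Further attenuation needed: 45.43/4.18 = 10.87.
n = log₂(10.87) = 3.442 half-value layers.
Thickness = 3.442 × 3.30 cm = 11.36 cm.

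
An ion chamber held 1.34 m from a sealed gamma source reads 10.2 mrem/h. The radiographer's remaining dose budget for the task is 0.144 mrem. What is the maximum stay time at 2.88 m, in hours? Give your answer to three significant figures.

Applying the 1/r² law, rate at 2.88 m:
(1.34/2.88)² = 0.2165, so 10.2 × 0.2165 = 2.208 mrem/h.
Stay time = 0.144 mrem ÷ 2.208 mrem/h = 0.06522 h.

0.0652 h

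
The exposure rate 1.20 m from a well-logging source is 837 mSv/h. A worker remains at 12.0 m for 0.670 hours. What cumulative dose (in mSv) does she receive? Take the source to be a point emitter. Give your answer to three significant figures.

5.61 mSv

Since intensity falls as 1/r², rate at 12.0 m:
(1.20/12.0)² = 0.01000, so 837 × 0.01000 = 8.370 mSv/h.
Dose = rate × time = 8.370 mSv/h × 0.6700 h = 5.608 mSv.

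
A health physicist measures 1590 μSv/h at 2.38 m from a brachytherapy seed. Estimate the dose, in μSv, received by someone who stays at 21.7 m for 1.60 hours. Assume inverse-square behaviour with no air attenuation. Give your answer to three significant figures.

30.6 μSv

By the inverse-square law, rate at 21.7 m:
(2.38/21.7)² = 0.01203, so 1590 × 0.01203 = 19.13 μSv/h.
Dose = rate × time = 19.13 μSv/h × 1.600 h = 30.61 μSv.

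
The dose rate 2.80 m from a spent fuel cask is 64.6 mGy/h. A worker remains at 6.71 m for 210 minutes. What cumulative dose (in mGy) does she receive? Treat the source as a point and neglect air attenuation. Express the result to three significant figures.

By the inverse-square law, rate at 6.71 m:
(2.80/6.71)² = 0.1741, so 64.6 × 0.1741 = 11.25 mGy/h.
Dose = rate × time = 11.25 mGy/h × 3.500 h = 39.38 mGy.

39.4 mGy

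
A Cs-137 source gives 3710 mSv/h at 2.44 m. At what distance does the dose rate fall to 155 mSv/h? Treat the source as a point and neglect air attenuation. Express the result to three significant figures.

Applying the 1/r² law, d₂ = d₁·√(I₁/I₂).
I₁/I₂ = 3710/155 = 23.94, so d₂ = 2.44 × √23.94 = 11.94 m.

11.9 m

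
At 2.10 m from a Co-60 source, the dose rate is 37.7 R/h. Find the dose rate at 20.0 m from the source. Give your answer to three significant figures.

0.416 R/h

Since intensity falls as 1/r², the rate at 20.0 m is
37.7 × (2.10/20.0)² = 37.7 × 0.01103 = 0.4158 R/h.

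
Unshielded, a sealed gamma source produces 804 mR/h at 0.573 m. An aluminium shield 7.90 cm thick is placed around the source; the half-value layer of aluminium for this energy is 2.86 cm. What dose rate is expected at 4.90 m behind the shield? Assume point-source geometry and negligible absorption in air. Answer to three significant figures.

1.62 mR/h

Distance alone: 804 × (0.573/4.90)² = 804 × 0.01367 = 10.99 mR/h.
Shield: 7.90/2.86 = 2.762 half-value layers → attenuation 2^(−2.762) = 0.1474.
Combined: 10.99 × 0.1474 = 1.620 mR/h.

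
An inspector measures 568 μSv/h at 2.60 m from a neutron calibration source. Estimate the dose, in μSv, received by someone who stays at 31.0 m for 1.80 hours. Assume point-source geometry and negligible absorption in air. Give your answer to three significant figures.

By the inverse-square law, rate at 31.0 m:
(2.60/31.0)² = 0.007034, so 568 × 0.007034 = 3.995 μSv/h.
Dose = rate × time = 3.995 μSv/h × 1.800 h = 7.191 μSv.

7.19 μSv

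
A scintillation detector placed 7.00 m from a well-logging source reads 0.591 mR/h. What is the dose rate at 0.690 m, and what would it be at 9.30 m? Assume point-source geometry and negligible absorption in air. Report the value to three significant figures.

60.8 mR/h; 0.335 mR/h

Applying the 1/r² law,
At 0.690 m: 0.591 × (7.00/0.690)² = 0.591 × 102.9 = 60.81 mR/h
At 9.30 m: 60.81 × (0.690/9.30)² = 60.81 × 0.005505 = 0.3348 mR/h.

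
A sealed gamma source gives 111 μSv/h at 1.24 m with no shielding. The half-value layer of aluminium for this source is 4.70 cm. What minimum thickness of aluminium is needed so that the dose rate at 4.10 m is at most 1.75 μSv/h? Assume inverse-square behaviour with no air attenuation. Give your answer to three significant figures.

11.9 cm

At 4.10 m, distance alone gives (1.24/4.10)² = 0.09147, so 111 × 0.09147 = 10.15 μSv/h.
Further attenuation needed: 10.15/1.75 = 5.800.
n = log₂(5.800) = 2.536 half-value layers.
Thickness = 2.536 × 4.70 cm = 11.92 cm.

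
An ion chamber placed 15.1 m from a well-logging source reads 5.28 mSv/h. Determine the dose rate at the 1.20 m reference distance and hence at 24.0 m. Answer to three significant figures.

Applying the 1/r² law,
At 1.20 m: (15.1/1.20)² = 158.3, so 5.28 × 158.3 = 835.8 mSv/h
At 24.0 m: 835.8 × (1.20/24.0)² = 835.8 × 0.002500 = 2.090 mSv/h.

836 mSv/h; 2.09 mSv/h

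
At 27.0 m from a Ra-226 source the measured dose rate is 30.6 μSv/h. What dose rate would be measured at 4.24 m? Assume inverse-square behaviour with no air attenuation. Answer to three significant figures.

1240 μSv/h

Using I₁d₁² = I₂d₂², scaling from 27.0 m to 4.24 m:
30.6 × (27.0/4.24)² = 30.6 × 40.55 = 1241 μSv/h.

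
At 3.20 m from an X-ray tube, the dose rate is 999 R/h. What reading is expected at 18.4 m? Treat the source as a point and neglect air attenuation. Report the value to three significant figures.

30.2 R/h

By the inverse-square law, the rate at 18.4 m is
999 × (3.20/18.4)² = 999 × 0.03025 = 30.22 R/h.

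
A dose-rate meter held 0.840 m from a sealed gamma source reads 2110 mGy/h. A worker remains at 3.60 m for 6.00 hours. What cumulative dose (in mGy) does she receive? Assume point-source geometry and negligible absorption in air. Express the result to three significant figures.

689 mGy

Since intensity falls as 1/r², rate at 3.60 m:
(0.840/3.60)² = 0.05444, so 2110 × 0.05444 = 114.9 mGy/h.
Dose = rate × time = 114.9 mGy/h × 6.000 h = 689.4 mGy.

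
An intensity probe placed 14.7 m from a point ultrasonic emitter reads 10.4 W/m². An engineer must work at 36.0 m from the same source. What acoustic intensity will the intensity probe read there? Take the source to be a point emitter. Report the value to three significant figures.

1.73 W/m²

By the inverse-square law, scaling from 14.7 m to 36.0 m:
(14.7/36.0)² = 0.1667, so 10.4 × 0.1667 = 1.734 W/m².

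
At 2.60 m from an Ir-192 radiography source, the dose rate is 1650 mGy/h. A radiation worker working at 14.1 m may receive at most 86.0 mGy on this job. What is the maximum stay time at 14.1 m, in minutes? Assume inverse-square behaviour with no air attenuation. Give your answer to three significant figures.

By the inverse-square law, rate at 14.1 m:
1650 × (2.60/14.1)² = 1650 × 0.03400 = 56.10 mGy/h.
Stay time = 86.0 mGy ÷ 56.10 mGy/h = 1.533 h = 91.98 min.

92.0 min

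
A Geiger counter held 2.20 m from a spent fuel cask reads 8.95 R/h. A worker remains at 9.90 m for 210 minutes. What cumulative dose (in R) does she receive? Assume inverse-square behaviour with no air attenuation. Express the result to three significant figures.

1.55 R

Since intensity falls as 1/r², rate at 9.90 m:
(2.20/9.90)² = 0.04938, so 8.95 × 0.04938 = 0.4420 R/h.
Dose = rate × time = 0.4420 R/h × 3.500 h = 1.547 R.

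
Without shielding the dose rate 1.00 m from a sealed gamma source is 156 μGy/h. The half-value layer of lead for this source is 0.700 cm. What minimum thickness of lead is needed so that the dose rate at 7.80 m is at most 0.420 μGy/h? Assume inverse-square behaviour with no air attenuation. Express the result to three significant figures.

1.83 cm

At 7.80 m, distance alone gives (1.00/7.80)² = 0.01644, so 156 × 0.01644 = 2.565 μGy/h.
Further attenuation needed: 2.565/0.420 = 6.107.
n = log₂(6.107) = 2.610 half-value layers.
Thickness = 2.610 × 0.700 cm = 1.827 cm.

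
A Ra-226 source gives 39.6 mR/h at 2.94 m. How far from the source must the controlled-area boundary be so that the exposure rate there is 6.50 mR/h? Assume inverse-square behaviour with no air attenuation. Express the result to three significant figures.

Since intensity falls as 1/r², d₂ = d₁·√(I₁/I₂).
I₁/I₂ = 39.6/6.50 = 6.092, so d₂ = 2.94 × √6.092 = 7.257 m.

7.26 m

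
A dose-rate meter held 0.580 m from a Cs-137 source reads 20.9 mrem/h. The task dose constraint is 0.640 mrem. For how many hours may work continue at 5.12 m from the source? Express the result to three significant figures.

2.39 h

Using I₁d₁² = I₂d₂², rate at 5.12 m:
(0.580/5.12)² = 0.01283, so 20.9 × 0.01283 = 0.2681 mrem/h.
Stay time = 0.640 mrem ÷ 0.2681 mrem/h = 2.387 h.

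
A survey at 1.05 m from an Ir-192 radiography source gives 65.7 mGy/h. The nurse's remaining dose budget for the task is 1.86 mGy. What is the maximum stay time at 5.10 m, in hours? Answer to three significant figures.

By the inverse-square law, rate at 5.10 m:
65.7 × (1.05/5.10)² = 65.7 × 0.04239 = 2.785 mGy/h.
Stay time = 1.86 mGy ÷ 2.785 mGy/h = 0.6679 h.

0.668 h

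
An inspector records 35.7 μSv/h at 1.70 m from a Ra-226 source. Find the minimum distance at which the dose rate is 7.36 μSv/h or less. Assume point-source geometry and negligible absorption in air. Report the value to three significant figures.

Using I₁d₁² = I₂d₂², d₂ = d₁·√(I₁/I₂).
I₁/I₂ = 35.7/7.36 = 4.851, so d₂ = 1.70 × √4.851 = 3.744 m.

3.74 m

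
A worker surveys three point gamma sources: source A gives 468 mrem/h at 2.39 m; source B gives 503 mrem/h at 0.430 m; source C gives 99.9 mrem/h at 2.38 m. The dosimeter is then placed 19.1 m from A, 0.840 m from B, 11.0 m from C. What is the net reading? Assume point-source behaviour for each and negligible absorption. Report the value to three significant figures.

By superposition, sum each source's inverse-square contribution:
A: 468 × (2.39/19.1)² = 7.328 mrem/h
B: 503 × (0.430/0.840)² = 131.8 mrem/h
C: 99.9 × (2.38/11.0)² = 4.677 mrem/h
Total = 7.328 + 131.8 + 4.677 = 143.8 mrem/h.

144 mrem/h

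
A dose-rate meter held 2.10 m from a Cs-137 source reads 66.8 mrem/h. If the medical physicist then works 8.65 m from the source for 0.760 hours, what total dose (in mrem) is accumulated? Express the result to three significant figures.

Applying the 1/r² law, rate at 8.65 m:
(2.10/8.65)² = 0.05894, so 66.8 × 0.05894 = 3.937 mrem/h.
Dose = rate × time = 3.937 mrem/h × 0.7600 h = 2.992 mrem.

2.99 mrem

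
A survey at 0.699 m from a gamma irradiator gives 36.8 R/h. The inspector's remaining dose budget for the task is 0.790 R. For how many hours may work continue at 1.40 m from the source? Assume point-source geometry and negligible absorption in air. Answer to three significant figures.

Since intensity falls as 1/r², rate at 1.40 m:
(0.699/1.40)² = 0.2493, so 36.8 × 0.2493 = 9.174 R/h.
Stay time = 0.790 R ÷ 9.174 R/h = 0.08611 h.

0.0861 h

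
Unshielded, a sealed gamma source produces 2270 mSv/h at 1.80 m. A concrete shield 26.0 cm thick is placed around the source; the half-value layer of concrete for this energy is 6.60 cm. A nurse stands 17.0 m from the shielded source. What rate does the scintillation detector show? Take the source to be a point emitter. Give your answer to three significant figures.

1.66 mSv/h

Distance alone: (1.80/17.0)² = 0.01121, so 2270 × 0.01121 = 25.45 mSv/h.
Shield: 26.0/6.60 = 3.939 half-value layers → attenuation 2^(−3.939) = 0.06520.
Combined: 25.45 × 0.06520 = 1.659 mSv/h.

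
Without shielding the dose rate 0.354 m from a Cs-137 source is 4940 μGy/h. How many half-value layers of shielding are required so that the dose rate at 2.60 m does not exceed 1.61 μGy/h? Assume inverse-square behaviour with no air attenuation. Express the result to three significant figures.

5.83 half-value layers

At 2.60 m, distance alone gives (0.354/2.60)² = 0.01854, so 4940 × 0.01854 = 91.59 μGy/h.
Further attenuation needed: 91.59/1.61 = 56.89.
n = log₂(56.89) = 5.830 half-value layers.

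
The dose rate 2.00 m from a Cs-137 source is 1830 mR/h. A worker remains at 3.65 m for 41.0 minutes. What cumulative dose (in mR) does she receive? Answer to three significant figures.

Intensity scales as (d₁/d₂)², so rate at 3.65 m:
(2.00/3.65)² = 0.3002, so 1830 × 0.3002 = 549.4 mR/h.
Dose = rate × time = 549.4 mR/h × 0.6833 h = 375.4 mR.

375 mR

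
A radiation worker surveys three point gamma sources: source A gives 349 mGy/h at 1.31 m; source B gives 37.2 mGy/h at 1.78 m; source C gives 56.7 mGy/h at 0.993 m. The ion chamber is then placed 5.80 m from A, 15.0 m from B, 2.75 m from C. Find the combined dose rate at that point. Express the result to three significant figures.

25.7 mGy/h

By superposition, sum each source's inverse-square contribution:
A: 349 × (1.31/5.80)² = 17.80 mGy/h
B: 37.2 × (1.78/15.0)² = 0.5238 mGy/h
C: 56.7 × (0.993/2.75)² = 7.393 mGy/h
Total = 17.80 + 0.5238 + 7.393 = 25.72 mGy/h.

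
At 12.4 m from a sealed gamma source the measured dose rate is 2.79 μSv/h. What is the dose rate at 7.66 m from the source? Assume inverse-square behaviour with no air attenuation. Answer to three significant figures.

Applying the 1/r² law, scaling from 12.4 m to 7.66 m:
2.79 × (12.4/7.66)² = 2.79 × 2.621 = 7.313 μSv/h.

7.31 μSv/h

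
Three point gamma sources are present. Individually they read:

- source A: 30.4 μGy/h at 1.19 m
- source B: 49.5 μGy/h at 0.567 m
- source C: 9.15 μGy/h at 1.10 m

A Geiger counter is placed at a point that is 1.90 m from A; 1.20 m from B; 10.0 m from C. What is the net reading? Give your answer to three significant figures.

Each source contributes Iᵢ·(dᵢ/rᵢ)²; contributions add.
A: 30.4 × (1.19/1.90)² = 11.93 μGy/h
B: 49.5 × (0.567/1.20)² = 11.05 μGy/h
C: 9.15 × (1.10/10.0)² = 0.1107 μGy/h
Total = 11.93 + 11.05 + 0.1107 = 23.09 μGy/h.

23.1 μGy/h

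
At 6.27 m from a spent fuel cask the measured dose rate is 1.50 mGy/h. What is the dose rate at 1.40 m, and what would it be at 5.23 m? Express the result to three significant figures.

30.1 mGy/h; 2.16 mGy/h

Intensity scales as (d₁/d₂)², so
At 1.40 m: (6.27/1.40)² = 20.06, so 1.50 × 20.06 = 30.09 mGy/h
At 5.23 m: 30.09 × (1.40/5.23)² = 30.09 × 0.07166 = 2.156 mGy/h.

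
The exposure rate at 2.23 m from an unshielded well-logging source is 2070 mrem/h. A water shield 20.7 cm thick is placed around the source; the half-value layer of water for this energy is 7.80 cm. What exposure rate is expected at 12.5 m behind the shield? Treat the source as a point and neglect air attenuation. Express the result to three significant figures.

10.5 mrem/h

Distance alone: (2.23/12.5)² = 0.03183, so 2070 × 0.03183 = 65.89 mrem/h.
Shield: 20.7/7.80 = 2.654 half-value layers → attenuation 2^(−2.654) = 0.1589.
Combined: 65.89 × 0.1589 = 10.47 mrem/h.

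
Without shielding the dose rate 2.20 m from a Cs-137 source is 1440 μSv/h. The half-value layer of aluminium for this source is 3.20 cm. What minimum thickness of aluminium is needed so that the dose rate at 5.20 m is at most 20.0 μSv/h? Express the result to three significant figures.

11.8 cm

At 5.20 m, distance alone gives 1440 × (2.20/5.20)² = 1440 × 0.1790 = 257.8 μSv/h.
Further attenuation needed: 257.8/20.0 = 12.89.
n = log₂(12.89) = 3.688 half-value layers.
Thickness = 3.688 × 3.20 cm = 11.80 cm.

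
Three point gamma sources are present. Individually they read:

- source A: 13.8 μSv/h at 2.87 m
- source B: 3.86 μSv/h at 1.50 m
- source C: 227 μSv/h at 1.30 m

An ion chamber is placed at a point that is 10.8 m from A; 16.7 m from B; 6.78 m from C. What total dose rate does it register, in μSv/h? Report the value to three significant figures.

Each source contributes Iᵢ·(dᵢ/rᵢ)²; contributions add.
A: 13.8 × (2.87/10.8)² = 0.9745 μSv/h
B: 3.86 × (1.50/16.7)² = 0.03114 μSv/h
C: 227 × (1.30/6.78)² = 8.346 μSv/h
Total = 0.9745 + 0.03114 + 8.346 = 9.352 μSv/h.

9.35 μSv/h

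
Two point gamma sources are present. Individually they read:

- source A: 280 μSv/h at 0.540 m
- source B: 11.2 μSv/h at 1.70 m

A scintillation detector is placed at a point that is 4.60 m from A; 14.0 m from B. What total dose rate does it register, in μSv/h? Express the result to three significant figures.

4.02 μSv/h

Each source contributes Iᵢ·(dᵢ/rᵢ)²; contributions add.
A: 280 × (0.540/4.60)² = 3.859 μSv/h
B: 11.2 × (1.70/14.0)² = 0.1651 μSv/h
Total = 3.859 + 0.1651 = 4.024 μSv/h.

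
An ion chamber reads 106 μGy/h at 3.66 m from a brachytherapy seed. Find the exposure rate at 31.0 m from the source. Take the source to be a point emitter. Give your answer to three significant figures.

1.48 μGy/h

Using I₁d₁² = I₂d₂², the rate at 31.0 m is
(3.66/31.0)² = 0.01394, so 106 × 0.01394 = 1.478 μGy/h.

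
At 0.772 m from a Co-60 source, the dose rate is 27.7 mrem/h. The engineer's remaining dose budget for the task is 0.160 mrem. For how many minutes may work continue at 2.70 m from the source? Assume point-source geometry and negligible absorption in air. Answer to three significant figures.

4.24 min

Intensity scales as (d₁/d₂)², so rate at 2.70 m:
27.7 × (0.772/2.70)² = 27.7 × 0.08175 = 2.264 mrem/h.
Stay time = 0.160 mrem ÷ 2.264 mrem/h = 0.07067 h = 4.240 min.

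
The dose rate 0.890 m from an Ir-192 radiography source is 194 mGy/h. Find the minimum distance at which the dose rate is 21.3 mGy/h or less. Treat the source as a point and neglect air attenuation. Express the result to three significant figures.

Using I₁d₁² = I₂d₂², d₂ = d₁·√(I₁/I₂).
I₁/I₂ = 194/21.3 = 9.108, so d₂ = 0.890 × √9.108 = 2.686 m.

2.69 m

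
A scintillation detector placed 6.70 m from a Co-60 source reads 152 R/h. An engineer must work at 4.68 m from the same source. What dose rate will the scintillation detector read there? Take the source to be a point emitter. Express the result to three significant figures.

312 R/h

Applying the 1/r² law, scaling from 6.70 m to 4.68 m:
(6.70/4.68)² = 2.050, so 152 × 2.050 = 311.6 R/h.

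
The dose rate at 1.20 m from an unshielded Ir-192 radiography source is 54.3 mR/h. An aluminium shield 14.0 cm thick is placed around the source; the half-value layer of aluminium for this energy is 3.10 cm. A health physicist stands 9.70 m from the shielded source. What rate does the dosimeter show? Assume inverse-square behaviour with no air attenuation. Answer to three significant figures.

0.0363 mR/h

Distance alone: 54.3 × (1.20/9.70)² = 54.3 × 0.01530 = 0.8308 mR/h.
Shield: 14.0/3.10 = 4.516 half-value layers → attenuation 2^(−4.516) = 0.04371.
Combined: 0.8308 × 0.04371 = 0.03631 mR/h.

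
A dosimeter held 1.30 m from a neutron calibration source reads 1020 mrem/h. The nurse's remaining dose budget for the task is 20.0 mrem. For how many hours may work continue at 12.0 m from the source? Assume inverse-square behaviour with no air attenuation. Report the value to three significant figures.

1.67 h

Intensity scales as (d₁/d₂)², so rate at 12.0 m:
(1.30/12.0)² = 0.01174, so 1020 × 0.01174 = 11.97 mrem/h.
Stay time = 20.0 mrem ÷ 11.97 mrem/h = 1.671 h.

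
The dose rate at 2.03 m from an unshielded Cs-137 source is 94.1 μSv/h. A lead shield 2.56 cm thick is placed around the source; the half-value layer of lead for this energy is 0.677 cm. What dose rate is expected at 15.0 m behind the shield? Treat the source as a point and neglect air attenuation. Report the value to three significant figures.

Distance alone: 94.1 × (2.03/15.0)² = 94.1 × 0.01832 = 1.724 μSv/h.
Shield: 2.56/0.677 = 3.781 half-value layers → attenuation 2^(−3.781) = 0.07275.
Combined: 1.724 × 0.07275 = 0.1254 μSv/h.

0.125 μSv/h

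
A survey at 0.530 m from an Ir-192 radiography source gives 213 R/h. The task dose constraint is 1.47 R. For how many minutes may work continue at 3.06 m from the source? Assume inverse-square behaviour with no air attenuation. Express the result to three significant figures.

13.8 min

Applying the 1/r² law, rate at 3.06 m:
213 × (0.530/3.06)² = 213 × 0.03000 = 6.390 R/h.
Stay time = 1.47 R ÷ 6.390 R/h = 0.2300 h = 13.80 min.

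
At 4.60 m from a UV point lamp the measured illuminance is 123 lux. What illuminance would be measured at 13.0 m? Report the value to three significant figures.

Intensity scales as (d₁/d₂)², so scaling from 4.60 m to 13.0 m:
(4.60/13.0)² = 0.1252, so 123 × 0.1252 = 15.40 lux.

15.4 lux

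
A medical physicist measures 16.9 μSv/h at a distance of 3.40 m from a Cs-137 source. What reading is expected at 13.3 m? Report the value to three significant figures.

Using I₁d₁² = I₂d₂², the rate at 13.3 m is
16.9 × (3.40/13.3)² = 16.9 × 0.06535 = 1.104 μSv/h.

1.10 μSv/h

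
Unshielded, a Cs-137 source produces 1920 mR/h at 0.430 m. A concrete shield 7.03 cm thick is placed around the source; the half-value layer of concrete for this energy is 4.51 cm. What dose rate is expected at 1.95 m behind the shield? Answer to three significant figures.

31.7 mR/h

Distance alone: 1920 × (0.430/1.95)² = 1920 × 0.04863 = 93.37 mR/h.
Shield: 7.03/4.51 = 1.559 half-value layers → attenuation 2^(−1.559) = 0.3394.
Combined: 93.37 × 0.3394 = 31.69 mR/h.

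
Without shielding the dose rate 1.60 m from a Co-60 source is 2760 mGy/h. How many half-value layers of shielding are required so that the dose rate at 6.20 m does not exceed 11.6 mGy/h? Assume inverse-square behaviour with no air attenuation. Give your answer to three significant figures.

At 6.20 m, distance alone gives (1.60/6.20)² = 0.06660, so 2760 × 0.06660 = 183.8 mGy/h.
Further attenuation needed: 183.8/11.6 = 15.84.
n = log₂(15.84) = 3.986 half-value layers.

3.99 half-value layers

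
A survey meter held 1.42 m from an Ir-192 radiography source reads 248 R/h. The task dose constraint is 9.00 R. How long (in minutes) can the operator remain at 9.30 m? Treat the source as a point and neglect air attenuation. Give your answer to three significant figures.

Using I₁d₁² = I₂d₂², rate at 9.30 m:
(1.42/9.30)² = 0.02331, so 248 × 0.02331 = 5.781 R/h.
Stay time = 9.00 R ÷ 5.781 R/h = 1.557 h = 93.42 min.

93.4 min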